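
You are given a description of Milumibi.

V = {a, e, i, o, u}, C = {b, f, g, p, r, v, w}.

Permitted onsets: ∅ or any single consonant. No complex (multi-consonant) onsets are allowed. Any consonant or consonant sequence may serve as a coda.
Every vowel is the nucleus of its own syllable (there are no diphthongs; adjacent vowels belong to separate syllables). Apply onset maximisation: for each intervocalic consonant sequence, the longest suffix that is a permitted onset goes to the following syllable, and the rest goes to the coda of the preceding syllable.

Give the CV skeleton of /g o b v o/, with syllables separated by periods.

CVC.CV

Nuclei (vowels): o, o → 2 syllables.
Between /o/ (V1) and /o/ (V2): /bv/ — longest licit onset from the right is /v/, leaving /b/ as coda.
So the parse is gob.vo.
Mapping each syllable to C/V: /gob/ → CVC, /vo/ → CV.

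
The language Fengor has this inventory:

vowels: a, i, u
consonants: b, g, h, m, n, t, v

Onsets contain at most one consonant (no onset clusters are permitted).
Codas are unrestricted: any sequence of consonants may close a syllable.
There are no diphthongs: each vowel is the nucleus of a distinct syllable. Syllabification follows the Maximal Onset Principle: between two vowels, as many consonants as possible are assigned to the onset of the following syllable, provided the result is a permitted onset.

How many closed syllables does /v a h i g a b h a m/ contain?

2

The vowels are a, i, a, a — 4 nuclei, so 4 syllables.
/a…i/ gap (V1→V2): /h/ is a single consonant, so it becomes the next onset.
/i…a/ gap (V2→V3): just /g/ — single C goes to the following onset.
/a…a/ gap (V3→V4): /bh/ splits as /b/ + /h/ (/h/ is the longest suffix that is a licit onset).
Result: va.hi.gab.ham.
Classifying each syllable: /va/ (open), /hi/ (open), /gab/ (closed), /ham/ (closed).
Closed syllables: 2.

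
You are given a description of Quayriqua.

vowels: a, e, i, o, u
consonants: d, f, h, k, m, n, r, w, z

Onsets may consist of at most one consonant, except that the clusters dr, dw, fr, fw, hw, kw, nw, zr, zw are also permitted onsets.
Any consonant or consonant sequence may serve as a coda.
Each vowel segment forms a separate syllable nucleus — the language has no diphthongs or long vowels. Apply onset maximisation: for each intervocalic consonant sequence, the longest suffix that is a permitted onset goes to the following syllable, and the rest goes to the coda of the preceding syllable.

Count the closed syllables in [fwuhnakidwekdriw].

Nuclei (vowels): u, a, i, e, i → 5 syllables.
Between /u/ (V1) and /a/ (V2): /hn/ splits as /h/ + /n/ (/n/ is the longest suffix that is a licit onset).
Between /a/ (V2) and /i/ (V3): /k/ is a single consonant, so it becomes the next onset.
Between /i/ (V3) and /e/ (V4): cluster /dw/ — /dw/ is itself a permitted onset, so the whole cluster goes right; preceding coda = ∅.
Between /e/ (V4) and /i/ (V5): /kdr/ — longest licit onset from the right is /dr/, leaving /k/ as coda.
So the parse is fwuh.na.ki.dwek.driw.
Classifying each syllable: /fwuh/ (closed), /na/ (open), /ki/ (open), /dwek/ (closed), /driw/ (closed).
Closed syllables: 3.

3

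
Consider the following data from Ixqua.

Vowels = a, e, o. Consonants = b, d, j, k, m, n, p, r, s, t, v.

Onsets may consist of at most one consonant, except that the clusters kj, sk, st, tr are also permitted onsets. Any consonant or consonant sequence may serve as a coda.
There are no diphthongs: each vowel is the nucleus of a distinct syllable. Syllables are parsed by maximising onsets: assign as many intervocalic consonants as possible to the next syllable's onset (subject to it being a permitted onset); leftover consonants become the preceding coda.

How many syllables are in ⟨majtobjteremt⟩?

Vowels present: a, o, e, e; each is a nucleus, giving 4 syllables.

4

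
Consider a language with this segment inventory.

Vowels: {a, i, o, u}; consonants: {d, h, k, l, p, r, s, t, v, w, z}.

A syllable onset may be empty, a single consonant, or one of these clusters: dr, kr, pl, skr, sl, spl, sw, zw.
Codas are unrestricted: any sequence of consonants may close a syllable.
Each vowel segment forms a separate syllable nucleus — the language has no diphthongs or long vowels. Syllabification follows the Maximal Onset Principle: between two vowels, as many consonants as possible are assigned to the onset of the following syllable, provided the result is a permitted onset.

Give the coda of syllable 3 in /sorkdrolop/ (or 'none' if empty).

The vowels are o, o, o — 3 nuclei, so 3 syllables.
σ1/σ2 boundary: /rkdr/ — longest licit onset from the right is /dr/, leaving /rk/ as coda.
σ2/σ3 boundary: /l/ → onset of the next syllable (single consonants are always licit onsets).
Result: sork.dro.lop.
Syllable 3 is /lop/: onset /l/, nucleus /o/, coda /p/.

p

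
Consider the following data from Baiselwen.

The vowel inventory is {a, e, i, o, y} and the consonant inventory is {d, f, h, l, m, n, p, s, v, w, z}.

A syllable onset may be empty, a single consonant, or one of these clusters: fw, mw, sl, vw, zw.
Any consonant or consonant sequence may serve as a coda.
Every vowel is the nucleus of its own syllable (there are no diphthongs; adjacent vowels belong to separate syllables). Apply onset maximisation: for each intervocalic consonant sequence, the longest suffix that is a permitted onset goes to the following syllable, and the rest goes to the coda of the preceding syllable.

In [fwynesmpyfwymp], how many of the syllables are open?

Nuclei (vowels): y, e, y, y → 4 syllables.
V1 /y/ – V2 /e/: just /n/ — single C goes to the following onset.
V2 /e/ – V3 /y/: /smp/ — longest licit onset from the right is /p/, leaving /sm/ as coda.
V3 /y/ – V4 /y/: cluster /fw/ — /fw/ is itself a permitted onset, so the whole cluster goes right; preceding coda = ∅.
Result: fwy.nesm.py.fwymp.
Classifying each syllable: /fwy/ (open), /nesm/ (closed), /py/ (open), /fwymp/ (closed).
Open syllables: 2.

2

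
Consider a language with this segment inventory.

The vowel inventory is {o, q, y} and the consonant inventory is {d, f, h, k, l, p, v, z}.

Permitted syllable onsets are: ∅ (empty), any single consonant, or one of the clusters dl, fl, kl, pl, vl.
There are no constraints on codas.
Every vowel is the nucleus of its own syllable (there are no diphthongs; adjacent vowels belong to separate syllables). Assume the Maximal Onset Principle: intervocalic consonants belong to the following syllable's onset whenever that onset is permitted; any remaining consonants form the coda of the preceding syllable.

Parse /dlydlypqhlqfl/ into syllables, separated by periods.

Vowels present: y, y, q, q; each is a nucleus, giving 4 syllables.
Between /y/ (V1) and /y/ (V2): /dl/ is a licit onset in full, so it all attaches to the next syllable.
Between /y/ (V2) and /q/ (V3): /p/ is a single consonant, so it becomes the next onset.
Between /q/ (V3) and /q/ (V4): /hl/ splits as /h/ + /l/ (/l/ is the longest suffix that is a licit onset).

dly.dly.pqh.lqfl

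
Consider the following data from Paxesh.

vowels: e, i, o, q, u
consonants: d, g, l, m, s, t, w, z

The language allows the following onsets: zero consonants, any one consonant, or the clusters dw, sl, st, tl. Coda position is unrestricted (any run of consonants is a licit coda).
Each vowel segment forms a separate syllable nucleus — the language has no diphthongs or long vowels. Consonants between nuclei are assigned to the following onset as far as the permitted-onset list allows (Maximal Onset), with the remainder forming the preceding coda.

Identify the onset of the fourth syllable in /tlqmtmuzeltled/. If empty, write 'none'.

tl

Nuclei (vowels): q, u, e, e → 4 syllables.
Between /q/ (V1) and /u/ (V2): /mtm/ splits as /mt/ + /m/ (/m/ is the longest suffix that is a licit onset).
Between /u/ (V2) and /e/ (V3): /z/ is a single consonant, so it becomes the next onset.
Between /e/ (V3) and /e/ (V4): /ltl/ — longest licit onset from the right is /tl/, leaving /l/ as coda.
Syllabification: tlqmt.mu.zel.tled.
Syllable 4 is /tled/: onset /tl/, nucleus /e/, coda /d/.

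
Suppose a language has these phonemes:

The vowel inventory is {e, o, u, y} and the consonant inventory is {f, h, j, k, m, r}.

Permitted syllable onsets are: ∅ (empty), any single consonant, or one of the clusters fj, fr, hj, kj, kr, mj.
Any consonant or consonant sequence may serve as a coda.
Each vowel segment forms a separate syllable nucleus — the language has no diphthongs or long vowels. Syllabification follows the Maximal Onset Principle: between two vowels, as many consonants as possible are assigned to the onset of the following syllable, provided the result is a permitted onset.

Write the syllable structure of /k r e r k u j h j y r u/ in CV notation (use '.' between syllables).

Nuclei (vowels): e, u, y, u → 4 syllables.
Between /e/ (V1) and /u/ (V2): cluster /rk/ — the longest permitted-onset suffix is /k/; onset = /k/, preceding coda = /r/.
Between /u/ (V2) and /y/ (V3): /jhj/ — longest licit onset from the right is /hj/, leaving /j/ as coda.
Between /y/ (V3) and /u/ (V4): /r/ → onset of the next syllable (single consonants are always licit onsets).
Result: krer.kuj.hjy.ru.
Mapping each syllable to C/V: /krer/ → CCVC, /kuj/ → CVC, /hjy/ → CCV, /ru/ → CV.

CCVC.CVC.CCV.CV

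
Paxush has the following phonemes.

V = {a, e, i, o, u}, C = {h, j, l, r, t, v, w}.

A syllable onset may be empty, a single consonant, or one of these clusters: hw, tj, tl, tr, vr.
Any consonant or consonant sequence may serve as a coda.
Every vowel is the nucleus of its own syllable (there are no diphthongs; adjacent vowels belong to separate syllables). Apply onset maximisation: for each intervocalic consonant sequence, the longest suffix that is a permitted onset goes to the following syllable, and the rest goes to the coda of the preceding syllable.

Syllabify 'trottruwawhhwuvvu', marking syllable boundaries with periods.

trot.tru.wawh.hwuv.vu

Vowels present: o, u, a, u, u; each is a nucleus, giving 5 syllables.
V1 /o/ – V2 /u/: /ttr/; trying suffixes from longest down, /tr/ is the first permitted one, so coda /t/ | onset /tr/.
V2 /u/ – V3 /a/: /w/ → onset of the next syllable (single consonants are always licit onsets).
V3 /a/ – V4 /u/: /whhw/ splits as /wh/ + /hw/ (/hw/ is the longest suffix that is a licit onset).
V4 /u/ – V5 /u/: /vv/ splits as /v/ + /v/ (/v/ is the longest suffix that is a licit onset).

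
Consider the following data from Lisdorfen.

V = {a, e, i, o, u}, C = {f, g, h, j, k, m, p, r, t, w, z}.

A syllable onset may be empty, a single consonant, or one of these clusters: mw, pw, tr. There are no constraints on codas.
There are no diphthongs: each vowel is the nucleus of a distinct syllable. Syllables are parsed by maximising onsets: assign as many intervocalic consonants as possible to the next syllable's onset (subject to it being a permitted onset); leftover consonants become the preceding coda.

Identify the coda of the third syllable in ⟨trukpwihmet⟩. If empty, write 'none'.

t

Nuclei (vowels): u, i, e → 3 syllables.
/u…i/ gap (V1→V2): /kpw/; trying suffixes from longest down, /pw/ is the first permitted one, so coda /k/ | onset /pw/.
/i…e/ gap (V2→V3): /hm/; trying suffixes from longest down, /m/ is the first permitted one, so coda /h/ | onset /m/.
Result: truk.pwih.met.
Syllable 3 is /met/: onset /m/, nucleus /e/, coda /t/.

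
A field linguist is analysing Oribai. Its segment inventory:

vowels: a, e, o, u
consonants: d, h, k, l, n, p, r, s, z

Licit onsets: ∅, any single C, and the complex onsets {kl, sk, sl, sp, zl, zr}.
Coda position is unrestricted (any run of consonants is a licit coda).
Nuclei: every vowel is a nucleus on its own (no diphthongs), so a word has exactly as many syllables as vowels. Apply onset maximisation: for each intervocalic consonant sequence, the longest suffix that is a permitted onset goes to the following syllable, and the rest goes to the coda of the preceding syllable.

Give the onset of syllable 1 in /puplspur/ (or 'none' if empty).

p

Nuclei (vowels): u, u → 2 syllables.
Between /u/ (V1) and /u/ (V2): cluster /plsp/ — the longest permitted-onset suffix is /sp/; onset = /sp/, preceding coda = /pl/.
Result: pupl.spur.
Syllable 1 is /pupl/: onset /p/, nucleus /u/, coda /pl/.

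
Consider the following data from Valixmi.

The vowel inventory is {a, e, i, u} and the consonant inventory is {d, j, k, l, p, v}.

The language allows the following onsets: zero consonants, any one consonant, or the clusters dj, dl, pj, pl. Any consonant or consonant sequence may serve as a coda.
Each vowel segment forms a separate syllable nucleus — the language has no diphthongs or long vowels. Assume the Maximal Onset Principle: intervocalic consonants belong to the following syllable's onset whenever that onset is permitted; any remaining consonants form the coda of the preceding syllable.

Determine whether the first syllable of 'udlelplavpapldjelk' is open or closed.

The vowels are u, e, a, a, e — 5 nuclei, so 5 syllables.
V1 /u/ – V2 /e/: /dl/ is a licit onset in full, so it all attaches to the next syllable.
V2 /e/ – V3 /a/: cluster /lpl/ — the longest permitted-onset suffix is /pl/; onset = /pl/, preceding coda = /l/.
V3 /a/ – V4 /a/: cluster /vp/ — the longest permitted-onset suffix is /p/; onset = /p/, preceding coda = /v/.
V4 /a/ – V5 /e/: /pldj/ splits as /pl/ + /dj/ (/dj/ is the longest suffix that is a licit onset).
Result: u.dlel.plav.papl.djelk.
Syllable 1 is /u/; it ends in its nucleus with no coda, so it is open.

open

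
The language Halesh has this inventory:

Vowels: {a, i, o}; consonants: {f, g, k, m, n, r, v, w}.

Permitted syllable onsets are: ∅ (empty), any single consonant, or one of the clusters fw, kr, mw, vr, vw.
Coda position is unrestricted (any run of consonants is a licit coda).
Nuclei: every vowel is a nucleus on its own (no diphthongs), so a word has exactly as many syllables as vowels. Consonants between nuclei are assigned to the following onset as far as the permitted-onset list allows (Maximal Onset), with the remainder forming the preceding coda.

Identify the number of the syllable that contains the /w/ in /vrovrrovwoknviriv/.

3

Vowels present: o, o, o, i, i; each is a nucleus, giving 5 syllables.
V1 /o/ – V2 /o/: /vrr/ — longest licit onset from the right is /r/, leaving /vr/ as coda.
V2 /o/ – V3 /o/: /vw/ is a licit onset in full, so it all attaches to the next syllable.
V3 /o/ – V4 /i/: cluster /knv/ — the longest permitted-onset suffix is /v/; onset = /v/, preceding coda = /kn/.
V4 /i/ – V5 /i/: just /r/ — single C goes to the following onset.
Result: vrovr.ro.vwokn.vi.riv.
The /w/ is in the onset of syllable 3 (/vwokn/).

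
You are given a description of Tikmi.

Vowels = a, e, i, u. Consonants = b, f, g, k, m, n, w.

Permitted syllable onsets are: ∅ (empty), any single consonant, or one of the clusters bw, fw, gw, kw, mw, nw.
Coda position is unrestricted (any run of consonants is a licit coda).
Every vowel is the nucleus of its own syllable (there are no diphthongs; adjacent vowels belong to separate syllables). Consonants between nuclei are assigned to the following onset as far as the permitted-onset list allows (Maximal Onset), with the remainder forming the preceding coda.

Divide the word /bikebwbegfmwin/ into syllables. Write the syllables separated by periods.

bi.kebw.begf.mwin

The vowels are i, e, e, i — 4 nuclei, so 4 syllables.
σ1/σ2 boundary: /k/ → onset of the next syllable (single consonants are always licit onsets).
σ2/σ3 boundary: /bwb/ — longest licit onset from the right is /b/, leaving /bw/ as coda.
σ3/σ4 boundary: /gfmw/ — longest licit onset from the right is /mw/, leaving /gf/ as coda.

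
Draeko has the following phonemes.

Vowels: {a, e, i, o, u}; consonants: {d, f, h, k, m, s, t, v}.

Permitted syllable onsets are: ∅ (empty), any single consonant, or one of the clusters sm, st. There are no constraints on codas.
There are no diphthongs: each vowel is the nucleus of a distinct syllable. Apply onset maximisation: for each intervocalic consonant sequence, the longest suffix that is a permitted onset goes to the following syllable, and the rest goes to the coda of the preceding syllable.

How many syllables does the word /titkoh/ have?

2

Nuclei (vowels): i, o → 2 syllables.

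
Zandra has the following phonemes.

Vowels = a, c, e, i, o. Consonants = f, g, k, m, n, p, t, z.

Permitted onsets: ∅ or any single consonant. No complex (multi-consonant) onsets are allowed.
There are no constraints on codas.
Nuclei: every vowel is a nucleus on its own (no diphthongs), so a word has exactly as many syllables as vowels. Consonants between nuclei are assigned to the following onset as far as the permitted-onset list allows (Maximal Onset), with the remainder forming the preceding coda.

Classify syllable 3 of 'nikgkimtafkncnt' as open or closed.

closed

Vowels present: i, i, a, c; each is a nucleus, giving 4 syllables.
σ1/σ2 boundary: /kgk/ — longest licit onset from the right is /k/, leaving /kg/ as coda.
σ2/σ3 boundary: /mt/ — longest licit onset from the right is /t/, leaving /m/ as coda.
σ3/σ4 boundary: /fkn/ splits as /fk/ + /n/ (/n/ is the longest suffix that is a licit onset).
Result: nikg.kim.tafk.ncnt.
Syllable 3 is /tafk/ with coda /fk/, so it is closed.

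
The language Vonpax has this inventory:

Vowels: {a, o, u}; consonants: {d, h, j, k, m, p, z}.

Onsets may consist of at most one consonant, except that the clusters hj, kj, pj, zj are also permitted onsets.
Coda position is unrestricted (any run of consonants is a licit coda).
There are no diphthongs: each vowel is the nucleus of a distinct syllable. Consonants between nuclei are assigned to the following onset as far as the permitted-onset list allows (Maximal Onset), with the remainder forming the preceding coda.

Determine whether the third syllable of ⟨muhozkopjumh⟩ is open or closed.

open

Vowels present: u, o, o, u; each is a nucleus, giving 4 syllables.
σ1/σ2 boundary: /h/ → onset of the next syllable (single consonants are always licit onsets).
σ2/σ3 boundary: cluster /zk/ — the longest permitted-onset suffix is /k/; onset = /k/, preceding coda = /z/.
σ3/σ4 boundary: /pj/ is a licit onset in full, so it all attaches to the next syllable.
So the parse is mu.hoz.ko.pjumh.
Syllable 3 is /ko/; it ends in its nucleus with no coda, so it is open.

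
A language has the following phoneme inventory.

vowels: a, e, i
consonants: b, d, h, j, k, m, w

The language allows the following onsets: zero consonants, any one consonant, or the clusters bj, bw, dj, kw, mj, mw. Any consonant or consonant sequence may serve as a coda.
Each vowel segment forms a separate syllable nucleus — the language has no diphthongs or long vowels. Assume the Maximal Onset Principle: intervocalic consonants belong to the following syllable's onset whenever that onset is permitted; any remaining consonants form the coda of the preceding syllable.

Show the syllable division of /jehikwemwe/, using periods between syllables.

Vowels present: e, i, e, e; each is a nucleus, giving 4 syllables.
Between /e/ (V1) and /i/ (V2): /h/ → onset of the next syllable (single consonants are always licit onsets).
Between /i/ (V2) and /e/ (V3): /kw/ — entire cluster is a permitted onset → onset /kw/, coda ∅.
Between /e/ (V3) and /e/ (V4): /mw/ — entire cluster is a permitted onset → onset /mw/, coda ∅.

je.hi.kwe.mwe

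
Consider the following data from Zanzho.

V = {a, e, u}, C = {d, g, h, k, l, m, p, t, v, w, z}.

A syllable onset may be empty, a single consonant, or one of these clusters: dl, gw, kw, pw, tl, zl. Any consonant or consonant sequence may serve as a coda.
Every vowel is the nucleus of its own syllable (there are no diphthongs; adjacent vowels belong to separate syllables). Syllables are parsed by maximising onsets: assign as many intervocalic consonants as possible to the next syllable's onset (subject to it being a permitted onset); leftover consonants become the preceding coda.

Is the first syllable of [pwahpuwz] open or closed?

closed

Vowels present: a, u; each is a nucleus, giving 2 syllables.
V1 /a/ – V2 /u/: /hp/; trying suffixes from longest down, /p/ is the first permitted one, so coda /h/ | onset /p/.
Putting it together: pwah.puwz.
Syllable 1 is /pwah/ with coda /h/, so it is closed.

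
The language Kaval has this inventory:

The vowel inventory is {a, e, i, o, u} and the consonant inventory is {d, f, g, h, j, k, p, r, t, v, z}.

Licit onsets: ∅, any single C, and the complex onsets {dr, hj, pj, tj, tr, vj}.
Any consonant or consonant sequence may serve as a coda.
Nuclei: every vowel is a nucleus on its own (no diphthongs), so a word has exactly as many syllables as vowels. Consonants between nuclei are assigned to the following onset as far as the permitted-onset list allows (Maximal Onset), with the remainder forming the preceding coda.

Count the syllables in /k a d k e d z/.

2

Nuclei (vowels): a, e → 2 syllables.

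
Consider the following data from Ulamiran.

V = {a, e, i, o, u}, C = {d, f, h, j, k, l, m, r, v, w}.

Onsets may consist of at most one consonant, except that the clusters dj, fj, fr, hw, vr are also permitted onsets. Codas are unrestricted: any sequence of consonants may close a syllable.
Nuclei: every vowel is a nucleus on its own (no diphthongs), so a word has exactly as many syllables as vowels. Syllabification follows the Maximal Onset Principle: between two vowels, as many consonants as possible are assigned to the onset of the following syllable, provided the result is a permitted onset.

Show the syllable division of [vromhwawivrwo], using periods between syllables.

The vowels are o, a, i, o — 4 nuclei, so 4 syllables.
V1 /o/ – V2 /a/: /mhw/; trying suffixes from longest down, /hw/ is the first permitted one, so coda /m/ | onset /hw/.
V2 /a/ – V3 /i/: /w/ → onset of the next syllable (single consonants are always licit onsets).
V3 /i/ – V4 /o/: /vrw/ splits as /vr/ + /w/ (/w/ is the longest suffix that is a licit onset).

vrom.hwa.wivr.wo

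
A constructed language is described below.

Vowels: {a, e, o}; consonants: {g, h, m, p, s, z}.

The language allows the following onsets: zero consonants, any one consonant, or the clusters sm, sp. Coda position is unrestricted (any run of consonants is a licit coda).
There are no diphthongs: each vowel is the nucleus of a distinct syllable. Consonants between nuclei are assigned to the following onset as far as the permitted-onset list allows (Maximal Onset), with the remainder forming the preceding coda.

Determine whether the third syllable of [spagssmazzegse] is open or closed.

closed

The vowels are a, a, e, e — 4 nuclei, so 4 syllables.
Between /a/ (V1) and /a/ (V2): /gssm/; trying suffixes from longest down, /sm/ is the first permitted one, so coda /gs/ | onset /sm/.
Between /a/ (V2) and /e/ (V3): cluster /zz/ — the longest permitted-onset suffix is /z/; onset = /z/, preceding coda = /z/.
Between /e/ (V3) and /e/ (V4): /gs/; trying suffixes from longest down, /s/ is the first permitted one, so coda /g/ | onset /s/.
So the parse is spags.smaz.zeg.se.
Syllable 3 is /zeg/ with coda /g/, so it is closed.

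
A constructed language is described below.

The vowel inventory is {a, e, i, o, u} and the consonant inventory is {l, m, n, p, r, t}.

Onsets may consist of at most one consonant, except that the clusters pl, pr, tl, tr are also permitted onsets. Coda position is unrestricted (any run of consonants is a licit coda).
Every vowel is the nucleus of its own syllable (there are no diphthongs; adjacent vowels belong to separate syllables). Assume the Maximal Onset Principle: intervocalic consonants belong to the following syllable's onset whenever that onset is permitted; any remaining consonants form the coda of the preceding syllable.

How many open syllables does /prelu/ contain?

2

The vowels are e, u — 2 nuclei, so 2 syllables.
V1 /e/ – V2 /u/: /l/ → onset of the next syllable (single consonants are always licit onsets).
Putting it together: pre.lu.
Classifying each syllable: /pre/ (open), /lu/ (open).
Open syllables: 2.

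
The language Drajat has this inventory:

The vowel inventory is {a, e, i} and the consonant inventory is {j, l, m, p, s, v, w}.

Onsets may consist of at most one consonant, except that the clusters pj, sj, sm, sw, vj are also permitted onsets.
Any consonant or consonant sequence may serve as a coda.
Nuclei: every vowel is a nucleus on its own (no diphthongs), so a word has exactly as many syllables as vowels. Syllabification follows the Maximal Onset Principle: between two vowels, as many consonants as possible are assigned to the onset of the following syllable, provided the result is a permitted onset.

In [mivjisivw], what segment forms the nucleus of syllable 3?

Vowels present: i, i, i; each is a nucleus, giving 3 syllables.
The third nucleus (vowel 3 from the left) is /i/.

i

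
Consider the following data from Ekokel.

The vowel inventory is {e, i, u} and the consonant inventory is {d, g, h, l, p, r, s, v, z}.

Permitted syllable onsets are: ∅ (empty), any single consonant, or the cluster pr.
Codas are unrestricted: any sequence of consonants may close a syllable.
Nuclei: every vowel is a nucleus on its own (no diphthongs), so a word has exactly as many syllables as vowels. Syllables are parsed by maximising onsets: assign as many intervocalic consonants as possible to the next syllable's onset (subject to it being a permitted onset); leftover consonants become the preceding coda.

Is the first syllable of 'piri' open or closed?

Nuclei (vowels): i, i → 2 syllables.
σ1/σ2 boundary: /r/ is a single consonant, so it becomes the next onset.
Putting it together: pi.ri.
Syllable 1 is /pi/; it ends in its nucleus with no coda, so it is open.

open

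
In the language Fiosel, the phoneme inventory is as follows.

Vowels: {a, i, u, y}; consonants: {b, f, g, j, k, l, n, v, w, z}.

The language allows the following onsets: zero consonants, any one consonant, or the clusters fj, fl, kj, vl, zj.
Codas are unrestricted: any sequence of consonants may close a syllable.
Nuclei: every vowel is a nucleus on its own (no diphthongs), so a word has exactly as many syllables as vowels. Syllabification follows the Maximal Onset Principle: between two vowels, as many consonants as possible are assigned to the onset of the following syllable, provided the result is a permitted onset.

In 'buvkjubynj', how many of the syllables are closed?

Nuclei (vowels): u, u, y → 3 syllables.
/u…u/ gap (V1→V2): /vkj/; trying suffixes from longest down, /kj/ is the first permitted one, so coda /v/ | onset /kj/.
/u…y/ gap (V2→V3): just /b/ — single C goes to the following onset.
Putting it together: buv.kju.bynj.
Classifying each syllable: /buv/ (closed), /kju/ (open), /bynj/ (closed).
Closed syllables: 2.

2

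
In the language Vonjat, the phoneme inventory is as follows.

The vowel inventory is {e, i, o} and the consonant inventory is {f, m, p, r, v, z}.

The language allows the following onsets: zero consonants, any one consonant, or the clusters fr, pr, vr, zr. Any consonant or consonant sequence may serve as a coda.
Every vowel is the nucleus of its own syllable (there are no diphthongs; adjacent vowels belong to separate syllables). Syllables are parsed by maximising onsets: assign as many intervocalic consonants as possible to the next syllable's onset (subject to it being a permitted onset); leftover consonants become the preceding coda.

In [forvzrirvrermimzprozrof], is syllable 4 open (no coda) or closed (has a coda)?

closed

Nuclei (vowels): o, i, e, i, o, o → 6 syllables.
/o…i/ gap (V1→V2): /rvzr/ — longest licit onset from the right is /zr/, leaving /rv/ as coda.
/i…e/ gap (V2→V3): /rvr/ — longest licit onset from the right is /vr/, leaving /r/ as coda.
/e…i/ gap (V3→V4): /rm/ splits as /r/ + /m/ (/m/ is the longest suffix that is a licit onset).
/i…o/ gap (V4→V5): /mzpr/ splits as /mz/ + /pr/ (/pr/ is the longest suffix that is a licit onset).
/o…o/ gap (V5→V6): cluster /zr/ — /zr/ is itself a permitted onset, so the whole cluster goes right; preceding coda = ∅.
So the parse is forv.zrir.vrer.mimz.pro.zrof.
Syllable 4 is /mimz/ with coda /mz/, so it is closed.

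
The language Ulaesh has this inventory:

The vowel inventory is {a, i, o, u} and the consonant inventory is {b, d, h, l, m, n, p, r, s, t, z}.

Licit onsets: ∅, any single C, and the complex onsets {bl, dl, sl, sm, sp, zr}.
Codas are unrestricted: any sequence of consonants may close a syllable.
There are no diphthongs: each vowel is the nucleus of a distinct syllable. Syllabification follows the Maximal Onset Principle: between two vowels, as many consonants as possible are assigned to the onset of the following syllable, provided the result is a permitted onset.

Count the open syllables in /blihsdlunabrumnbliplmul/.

1

Vowels present: i, u, a, u, i, u; each is a nucleus, giving 6 syllables.
σ1/σ2 boundary: /hsdl/ — longest licit onset from the right is /dl/, leaving /hs/ as coda.
σ2/σ3 boundary: /n/ is a single consonant, so it becomes the next onset.
σ3/σ4 boundary: /br/; trying suffixes from longest down, /r/ is the first permitted one, so coda /b/ | onset /r/.
σ4/σ5 boundary: /mnbl/ — longest licit onset from the right is /bl/, leaving /mn/ as coda.
σ5/σ6 boundary: cluster /plm/ — the longest permitted-onset suffix is /m/; onset = /m/, preceding coda = /pl/.
Putting it together: blihs.dlu.nab.rumn.blipl.mul.
Classifying each syllable: /blihs/ (closed), /dlu/ (open), /nab/ (closed), /rumn/ (closed), /blipl/ (closed), /mul/ (closed).
Open syllables: 1.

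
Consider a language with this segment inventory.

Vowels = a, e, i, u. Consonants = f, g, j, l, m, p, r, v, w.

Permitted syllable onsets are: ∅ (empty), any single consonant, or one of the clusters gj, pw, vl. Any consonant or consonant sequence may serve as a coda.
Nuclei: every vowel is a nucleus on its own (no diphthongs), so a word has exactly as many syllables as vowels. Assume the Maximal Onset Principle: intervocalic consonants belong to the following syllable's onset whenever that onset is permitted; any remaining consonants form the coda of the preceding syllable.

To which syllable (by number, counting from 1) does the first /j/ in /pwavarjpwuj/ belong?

2

The vowels are a, a, u — 3 nuclei, so 3 syllables.
V1 /a/ – V2 /a/: /v/ → onset of the next syllable (single consonants are always licit onsets).
V2 /a/ – V3 /u/: /rjpw/ — longest licit onset from the right is /pw/, leaving /rj/ as coda.
Putting it together: pwa.varj.pwuj.
The first /j/ is in the coda of syllable 2 (/varj/).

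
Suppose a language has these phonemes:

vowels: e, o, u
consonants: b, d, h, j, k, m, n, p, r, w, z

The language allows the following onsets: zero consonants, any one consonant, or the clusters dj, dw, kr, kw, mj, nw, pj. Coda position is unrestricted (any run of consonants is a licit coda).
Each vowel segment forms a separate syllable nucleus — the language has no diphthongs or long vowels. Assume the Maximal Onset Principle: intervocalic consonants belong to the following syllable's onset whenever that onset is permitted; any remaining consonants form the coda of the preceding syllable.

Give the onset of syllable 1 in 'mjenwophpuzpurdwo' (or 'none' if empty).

The vowels are e, o, u, u, o — 5 nuclei, so 5 syllables.
Between /e/ (V1) and /o/ (V2): /nw/ is a licit onset in full, so it all attaches to the next syllable.
Between /o/ (V2) and /u/ (V3): /php/ splits as /ph/ + /p/ (/p/ is the longest suffix that is a licit onset).
Between /u/ (V3) and /u/ (V4): /zp/ splits as /z/ + /p/ (/p/ is the longest suffix that is a licit onset).
Between /u/ (V4) and /o/ (V5): /rdw/; trying suffixes from longest down, /dw/ is the first permitted one, so coda /r/ | onset /dw/.
Putting it together: mje.nwoph.puz.pur.dwo.
Syllable 1 is /mje/: onset /mj/, nucleus /e/, coda ∅.

mj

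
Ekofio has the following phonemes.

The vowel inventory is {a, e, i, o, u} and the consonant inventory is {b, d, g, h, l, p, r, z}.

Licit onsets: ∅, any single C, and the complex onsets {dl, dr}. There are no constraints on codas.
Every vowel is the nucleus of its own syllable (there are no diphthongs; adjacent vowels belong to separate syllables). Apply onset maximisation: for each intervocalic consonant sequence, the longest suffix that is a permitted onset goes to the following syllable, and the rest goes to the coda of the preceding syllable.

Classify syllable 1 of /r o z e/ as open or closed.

open

Vowels present: o, e; each is a nucleus, giving 2 syllables.
V1 /o/ – V2 /e/: /z/ → onset of the next syllable (single consonants are always licit onsets).
Putting it together: ro.ze.
Syllable 1 is /ro/; it ends in its nucleus with no coda, so it is open.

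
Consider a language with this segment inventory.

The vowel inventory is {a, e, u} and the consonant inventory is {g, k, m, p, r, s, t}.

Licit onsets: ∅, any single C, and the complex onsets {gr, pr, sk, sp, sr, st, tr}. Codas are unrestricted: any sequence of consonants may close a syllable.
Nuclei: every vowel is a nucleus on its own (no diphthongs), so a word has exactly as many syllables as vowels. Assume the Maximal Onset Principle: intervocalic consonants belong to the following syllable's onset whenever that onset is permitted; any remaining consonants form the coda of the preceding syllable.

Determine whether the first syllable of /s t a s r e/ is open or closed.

Nuclei (vowels): a, e → 2 syllables.
/a…e/ gap (V1→V2): /sr/ is a licit onset in full, so it all attaches to the next syllable.
Syllabification: sta.sre.
Syllable 1 is /sta/; it ends in its nucleus with no coda, so it is open.

open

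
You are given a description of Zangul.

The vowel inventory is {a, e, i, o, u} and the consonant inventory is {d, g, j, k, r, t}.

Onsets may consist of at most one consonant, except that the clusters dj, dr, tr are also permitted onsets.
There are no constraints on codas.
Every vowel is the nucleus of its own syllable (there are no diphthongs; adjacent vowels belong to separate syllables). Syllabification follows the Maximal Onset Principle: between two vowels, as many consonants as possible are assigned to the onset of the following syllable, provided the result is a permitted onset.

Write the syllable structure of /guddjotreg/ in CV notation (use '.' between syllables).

Nuclei (vowels): u, o, e → 3 syllables.
/u…o/ gap (V1→V2): cluster /ddj/ — the longest permitted-onset suffix is /dj/; onset = /dj/, preceding coda = /d/.
/o…e/ gap (V2→V3): /tr/ — entire cluster is a permitted onset → onset /tr/, coda ∅.
So the parse is gud.djo.treg.
Mapping each syllable to C/V: /gud/ → CVC, /djo/ → CCV, /treg/ → CCVC.

CVC.CCV.CCVC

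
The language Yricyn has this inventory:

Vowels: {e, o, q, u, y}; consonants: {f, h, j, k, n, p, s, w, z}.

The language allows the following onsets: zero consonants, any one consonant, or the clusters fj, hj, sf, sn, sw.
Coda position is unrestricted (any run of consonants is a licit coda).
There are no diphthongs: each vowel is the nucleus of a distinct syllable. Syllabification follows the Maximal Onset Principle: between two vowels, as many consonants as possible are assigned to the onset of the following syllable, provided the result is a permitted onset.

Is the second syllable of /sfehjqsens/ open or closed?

open

The vowels are e, q, e — 3 nuclei, so 3 syllables.
V1 /e/ – V2 /q/: /hj/ — entire cluster is a permitted onset → onset /hj/, coda ∅.
V2 /q/ – V3 /e/: /s/ is a single consonant, so it becomes the next onset.
So the parse is sfe.hjq.sens.
Syllable 2 is /hjq/; it ends in its nucleus with no coda, so it is open.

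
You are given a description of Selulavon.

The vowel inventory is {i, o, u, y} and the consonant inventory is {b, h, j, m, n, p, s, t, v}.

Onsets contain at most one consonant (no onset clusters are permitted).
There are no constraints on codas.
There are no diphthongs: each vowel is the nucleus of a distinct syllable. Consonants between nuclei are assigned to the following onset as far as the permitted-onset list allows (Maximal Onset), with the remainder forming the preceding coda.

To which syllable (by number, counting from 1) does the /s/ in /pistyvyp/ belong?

1

Vowels present: i, y, y; each is a nucleus, giving 3 syllables.
σ1/σ2 boundary: /st/; trying suffixes from longest down, /t/ is the first permitted one, so coda /s/ | onset /t/.
σ2/σ3 boundary: just /v/ — single C goes to the following onset.
Result: pis.ty.vyp.
The /s/ is in the coda of syllable 1 (/pis/).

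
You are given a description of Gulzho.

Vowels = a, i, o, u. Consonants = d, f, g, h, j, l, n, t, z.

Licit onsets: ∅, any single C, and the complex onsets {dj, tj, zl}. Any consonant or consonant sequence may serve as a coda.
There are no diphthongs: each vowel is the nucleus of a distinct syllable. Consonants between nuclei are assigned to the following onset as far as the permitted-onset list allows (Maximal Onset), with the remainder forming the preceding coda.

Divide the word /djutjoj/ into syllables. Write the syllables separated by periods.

Nuclei (vowels): u, o → 2 syllables.
σ1/σ2 boundary: /tj/ is a licit onset in full, so it all attaches to the next syllable.

dju.tjoj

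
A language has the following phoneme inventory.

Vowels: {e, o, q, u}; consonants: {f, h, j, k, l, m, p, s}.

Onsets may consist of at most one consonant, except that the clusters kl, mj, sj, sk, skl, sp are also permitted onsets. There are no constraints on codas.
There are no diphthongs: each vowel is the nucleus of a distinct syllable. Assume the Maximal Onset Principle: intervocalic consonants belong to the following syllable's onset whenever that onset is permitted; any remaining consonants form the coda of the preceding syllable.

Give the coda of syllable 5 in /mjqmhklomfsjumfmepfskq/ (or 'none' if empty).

none

Nuclei (vowels): q, o, u, e, q → 5 syllables.
/q…o/ gap (V1→V2): /mhkl/ splits as /mh/ + /kl/ (/kl/ is the longest suffix that is a licit onset).
/o…u/ gap (V2→V3): /mfsj/ — longest licit onset from the right is /sj/, leaving /mf/ as coda.
/u…e/ gap (V3→V4): /mfm/; trying suffixes from longest down, /m/ is the first permitted one, so coda /mf/ | onset /m/.
/e…q/ gap (V4→V5): cluster /pfsk/ — the longest permitted-onset suffix is /sk/; onset = /sk/, preceding coda = /pf/.
Syllabification: mjqmh.klomf.sjumf.mepf.skq.
Syllable 5 is /skq/: onset /sk/, nucleus /q/, coda ∅.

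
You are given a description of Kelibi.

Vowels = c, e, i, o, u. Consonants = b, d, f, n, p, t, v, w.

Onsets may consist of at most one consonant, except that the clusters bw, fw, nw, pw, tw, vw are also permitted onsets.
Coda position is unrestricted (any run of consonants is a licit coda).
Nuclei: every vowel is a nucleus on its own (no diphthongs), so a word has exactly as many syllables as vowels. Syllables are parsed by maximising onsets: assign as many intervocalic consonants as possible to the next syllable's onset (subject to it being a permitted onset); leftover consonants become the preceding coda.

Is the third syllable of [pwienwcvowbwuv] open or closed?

Vowels present: i, e, c, o, u; each is a nucleus, giving 5 syllables.
V1 /i/ – V2 /e/: nothing intervenes; syllable break is V.V.
V2 /e/ – V3 /c/: cluster /nw/ — /nw/ is itself a permitted onset, so the whole cluster goes right; preceding coda = ∅.
V3 /c/ – V4 /o/: just /v/ — single C goes to the following onset.
V4 /o/ – V5 /u/: /wbw/ — longest licit onset from the right is /bw/, leaving /w/ as coda.
Syllabification: pwi.e.nwc.vow.bwuv.
Syllable 3 is /nwc/; it ends in its nucleus with no coda, so it is open.

open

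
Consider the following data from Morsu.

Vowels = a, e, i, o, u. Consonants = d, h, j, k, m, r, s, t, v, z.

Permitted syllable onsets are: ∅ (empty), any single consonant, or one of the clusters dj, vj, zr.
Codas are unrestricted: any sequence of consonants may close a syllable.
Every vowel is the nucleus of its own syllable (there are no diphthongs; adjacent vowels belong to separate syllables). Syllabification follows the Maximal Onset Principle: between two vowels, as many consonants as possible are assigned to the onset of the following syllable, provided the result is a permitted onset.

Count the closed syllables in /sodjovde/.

Nuclei (vowels): o, o, e → 3 syllables.
/o…o/ gap (V1→V2): /dj/ — entire cluster is a permitted onset → onset /dj/, coda ∅.
/o…e/ gap (V2→V3): /vd/ — longest licit onset from the right is /d/, leaving /v/ as coda.
Syllabification: so.djov.de.
Classifying each syllable: /so/ (open), /djov/ (closed), /de/ (open).
Closed syllables: 1.

1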